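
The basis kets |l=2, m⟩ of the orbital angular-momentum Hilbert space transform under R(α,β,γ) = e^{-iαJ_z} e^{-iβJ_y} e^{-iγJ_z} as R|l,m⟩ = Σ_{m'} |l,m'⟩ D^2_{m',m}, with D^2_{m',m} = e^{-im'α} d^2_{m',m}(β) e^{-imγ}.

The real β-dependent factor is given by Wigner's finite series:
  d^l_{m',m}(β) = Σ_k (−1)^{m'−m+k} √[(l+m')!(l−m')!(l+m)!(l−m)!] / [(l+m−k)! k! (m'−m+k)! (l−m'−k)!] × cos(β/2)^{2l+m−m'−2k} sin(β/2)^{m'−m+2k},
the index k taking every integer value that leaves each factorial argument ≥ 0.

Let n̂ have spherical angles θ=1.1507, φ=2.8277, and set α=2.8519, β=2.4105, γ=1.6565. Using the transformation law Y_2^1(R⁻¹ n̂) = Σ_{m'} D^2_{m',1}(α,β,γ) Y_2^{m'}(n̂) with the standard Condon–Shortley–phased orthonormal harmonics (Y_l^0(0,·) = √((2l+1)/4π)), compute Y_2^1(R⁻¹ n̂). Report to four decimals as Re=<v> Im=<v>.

Re=-0.0140 Im=-0.2245

Need the full column D^2_{m',1} for m'=−2..2 at α=2.8519, β=2.4105, γ=1.6565.
cos(β/2)=0.357460, sin(β/2)=0.933929
d^2_{-2,1}: single k=3 term ⇒ +0.582369;  D = -0.359397-0.458244i
d^2_{-1,1}: k∈[2..3] ⇒ +0.334351 -0.760772 = -0.426421;  D = -0.156344-0.396726i
d^2_{0,1}: k∈[1..2] ⇒ +0.104489 -0.713253 = -0.608764;  D = +0.052109+0.606530i
d^2_{1,1}: k∈[0..1] ⇒ +0.016327 -0.334351 = -0.318024;  D = +0.064424-0.311430i
d^2_{2,1}: single k=0 term ⇒ -0.085315;  D = -0.040428+0.075128i
Y_2^{m'}(θ=1.1507,φ=2.8277) and Σ D·Y over m':
  (-0.3594-0.4582i)·(+0.2606+0.1891i)  (-0.1563-0.3967i)·(-0.2736-0.0888i)  (+0.0521+0.6065i)·(-0.1580+0.0000i)  (+0.0644-0.3114i)·(+0.2736-0.0888i)  (-0.0404+0.0751i)·(+0.2606-0.1891i)
Y_2^1(R⁻¹ n̂) = -0.014049-0.224508i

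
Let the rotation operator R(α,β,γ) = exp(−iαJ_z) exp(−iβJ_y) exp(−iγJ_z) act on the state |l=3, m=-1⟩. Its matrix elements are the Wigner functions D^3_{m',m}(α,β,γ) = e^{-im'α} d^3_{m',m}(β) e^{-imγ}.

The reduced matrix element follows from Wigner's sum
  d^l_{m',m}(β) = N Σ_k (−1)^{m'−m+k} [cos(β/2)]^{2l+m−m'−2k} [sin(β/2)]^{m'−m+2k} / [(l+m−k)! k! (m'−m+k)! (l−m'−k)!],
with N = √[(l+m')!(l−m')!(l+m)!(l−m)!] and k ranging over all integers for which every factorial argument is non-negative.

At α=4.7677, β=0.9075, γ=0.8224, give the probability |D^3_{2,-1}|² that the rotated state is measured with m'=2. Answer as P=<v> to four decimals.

P=0.1161

First d^3_{2,-1}(β=0.9075), then the phase factors e^{-i(2)α} and e^{-i(-1)γ}:
Half-angle: c=0.898810, s=0.438339. N=√(120·1·2·24)=75.894664
The bounds max(0,m−m')=0 and min(l+m,l−m')=1 give 2 terms
  k=0: (−1)^3·75.8947/(12)·0.8988^3·0.4383^3 = -0.386780
  k=1: (−1)^4·75.8947/(24)·0.8988^1·0.4383^5 = +0.045996
d^3_{2,-1}(0.9075) = -0.386780 +0.045996 = -0.340784
|D^3_{2,-1}|² = |d^3_{2,-1}(β)|² = (-0.340784)² = 0.116134 (the z-rotation phases have unit modulus)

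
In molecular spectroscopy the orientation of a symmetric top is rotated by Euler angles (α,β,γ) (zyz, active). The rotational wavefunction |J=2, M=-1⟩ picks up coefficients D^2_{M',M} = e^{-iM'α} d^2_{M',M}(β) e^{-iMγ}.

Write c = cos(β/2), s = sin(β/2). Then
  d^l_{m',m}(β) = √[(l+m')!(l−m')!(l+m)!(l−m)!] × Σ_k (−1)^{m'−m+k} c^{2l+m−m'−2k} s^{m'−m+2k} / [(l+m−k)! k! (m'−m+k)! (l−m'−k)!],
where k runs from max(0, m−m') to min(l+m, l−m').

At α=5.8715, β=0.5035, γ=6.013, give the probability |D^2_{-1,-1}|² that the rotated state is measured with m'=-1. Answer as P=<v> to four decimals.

P=0.4972

First d^2_{-1,-1}(β=0.5035), then the phase factors e^{-i(-1)α} and e^{-i(-1)γ}:
Half-angle: c=0.968478, s=0.249099. N=√(1·6·1·6)=6.000000
The bounds max(0,m−m')=0 and min(l+m,l−m')=1 give 2 terms
  k=0: (−1)^0·6.0000/(6)·0.9685^4·0.2491^0 = +0.879749
  k=1: (−1)^1·6.0000/(2)·0.9685^2·0.2491^2 = -0.174600
d^2_{-1,-1}(0.5035) = +0.879749 -0.174600 = +0.705149
|D^2_{-1,-1}|² = |d^2_{-1,-1}(β)|² = (+0.705149)² = 0.497235 (the z-rotation phases have unit modulus)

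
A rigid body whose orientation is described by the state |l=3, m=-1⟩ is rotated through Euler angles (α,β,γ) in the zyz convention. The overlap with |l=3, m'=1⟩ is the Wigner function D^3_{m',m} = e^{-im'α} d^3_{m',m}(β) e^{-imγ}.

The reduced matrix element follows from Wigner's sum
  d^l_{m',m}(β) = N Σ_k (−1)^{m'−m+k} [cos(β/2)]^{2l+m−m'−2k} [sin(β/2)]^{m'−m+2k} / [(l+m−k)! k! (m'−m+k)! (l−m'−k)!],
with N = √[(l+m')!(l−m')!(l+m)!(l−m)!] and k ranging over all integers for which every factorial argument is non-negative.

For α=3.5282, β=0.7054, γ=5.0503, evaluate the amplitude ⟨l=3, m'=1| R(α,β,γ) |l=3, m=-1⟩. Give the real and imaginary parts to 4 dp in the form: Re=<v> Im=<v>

First d^3_{1,-1}(β=0.7054), then the phase factors e^{-i(1)α} and e^{-i(-1)γ}:
Half-angle: c=0.938443, s=0.345433. N=√(24·2·2·24)=48.000000
Admissible k: 0..2 (factorial args all ≥0)
  k=0: (−1)^2·48.0000/(8)·0.9384^4·0.3454^2 = +0.555279
  k=1: (−1)^3·48.0000/(6)·0.9384^2·0.3454^4 = -0.100314
  k=2: (−1)^4·48.0000/(48)·0.9384^0·0.3454^6 = +0.001699
d^3_{1,-1}(0.7054) = +0.555279 -0.100314 +0.001699 = +0.456664
Attach z-rotation phases: D = e^{-i(1)(3.5282)}·(+0.456664)·e^{-i(-1)(5.0503)} = +0.022229+0.456122i

Re=0.0222 Im=0.4561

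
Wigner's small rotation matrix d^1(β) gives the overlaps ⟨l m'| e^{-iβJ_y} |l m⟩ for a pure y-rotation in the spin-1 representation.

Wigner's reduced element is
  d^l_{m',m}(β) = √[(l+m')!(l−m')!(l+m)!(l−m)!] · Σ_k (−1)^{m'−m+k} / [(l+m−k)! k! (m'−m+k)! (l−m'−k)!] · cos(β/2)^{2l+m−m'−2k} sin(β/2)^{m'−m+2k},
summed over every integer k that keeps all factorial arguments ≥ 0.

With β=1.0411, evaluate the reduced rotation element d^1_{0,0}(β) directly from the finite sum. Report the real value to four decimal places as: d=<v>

d^1_{0,0}(β=1.0411) via Wigner's sum:
c=cos(1.0411/2)=0.867546, s=sin(1.0411/2)=0.497357; N=√[1·1·1·1]=1.000000
k∈{0,1} keeps every argument non-negative
  k=0: (−1)^0·1.0000/(1)·0.8675^2·0.4974^0 = +0.752636
  k=1: (−1)^1·1.0000/(1)·0.8675^0·0.4974^2 = -0.247364
d^1_{0,0}(1.0411) = +0.752636 -0.247364 = +0.505271

d=0.5053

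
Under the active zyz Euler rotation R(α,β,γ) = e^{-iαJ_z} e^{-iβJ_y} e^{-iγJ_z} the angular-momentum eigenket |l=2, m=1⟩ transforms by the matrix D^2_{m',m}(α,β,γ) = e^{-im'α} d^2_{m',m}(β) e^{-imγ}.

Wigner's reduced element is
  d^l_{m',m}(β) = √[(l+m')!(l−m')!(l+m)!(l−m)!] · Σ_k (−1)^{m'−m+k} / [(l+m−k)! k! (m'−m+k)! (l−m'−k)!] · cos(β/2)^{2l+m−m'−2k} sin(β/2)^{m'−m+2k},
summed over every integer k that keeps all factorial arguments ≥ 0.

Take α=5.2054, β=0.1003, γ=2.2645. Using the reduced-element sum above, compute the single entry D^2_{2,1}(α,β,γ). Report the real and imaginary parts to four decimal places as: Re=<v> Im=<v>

D^2_{2,1}(5.2054,0.1003,2.2645) = e^{-i·2·5.2054}·d^2_{2,1}(0.1003)·e^{-i·1·2.2645}. Compute d first:
Half-angle: c=0.998743, s=0.050129. N=√(24·1·6·1)=12.000000
The bounds max(0,m−m')=0 and min(l+m,l−m')=0 give 1 term
  k=0: (−1)^1·12.0000/(6)·0.9987^3·0.0501^1 = -0.099880
d^2_{2,1}(0.1003) = -0.099880
Attach z-rotation phases: D = e^{-i(2)(5.2054)}·(-0.099880)·e^{-i(1)(2.2645)} = -0.099288+0.010858i

Re=-0.0993 Im=0.0109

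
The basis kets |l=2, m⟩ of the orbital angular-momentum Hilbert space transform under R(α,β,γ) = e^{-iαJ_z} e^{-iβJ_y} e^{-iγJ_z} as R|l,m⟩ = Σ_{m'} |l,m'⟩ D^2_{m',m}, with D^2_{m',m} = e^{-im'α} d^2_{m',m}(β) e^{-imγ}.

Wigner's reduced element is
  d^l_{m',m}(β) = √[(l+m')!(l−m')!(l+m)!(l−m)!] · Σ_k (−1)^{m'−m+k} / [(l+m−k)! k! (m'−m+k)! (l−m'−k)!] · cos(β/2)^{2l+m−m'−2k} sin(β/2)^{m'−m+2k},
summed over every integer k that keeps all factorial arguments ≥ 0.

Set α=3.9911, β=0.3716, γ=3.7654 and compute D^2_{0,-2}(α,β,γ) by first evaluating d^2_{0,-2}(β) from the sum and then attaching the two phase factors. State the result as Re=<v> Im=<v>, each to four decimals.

Re=0.0256 Im=0.0766

First d^2_{0,-2}(β=0.3716), then the phase factors e^{-i(0)α} and e^{-i(-2)γ}:
c=cos(0.3716/2)=0.982789, s=sin(0.3716/2)=0.184733; N=√[2·2·1·24]=9.797959
The bounds max(0,m−m')=0 and min(l+m,l−m')=0 give 1 term
  k=0: (−1)^2·9.7980/(4)·0.9828^2·0.1847^2 = +0.080739
d^2_{0,-2}(0.3716) = +0.080739
Phases: e^{-i·(0)·3.9911}=+1.000000+0.000000i, e^{-i·(-2)·3.7654}=+0.317585+0.948230i ⇒ D=+0.025642+0.076559i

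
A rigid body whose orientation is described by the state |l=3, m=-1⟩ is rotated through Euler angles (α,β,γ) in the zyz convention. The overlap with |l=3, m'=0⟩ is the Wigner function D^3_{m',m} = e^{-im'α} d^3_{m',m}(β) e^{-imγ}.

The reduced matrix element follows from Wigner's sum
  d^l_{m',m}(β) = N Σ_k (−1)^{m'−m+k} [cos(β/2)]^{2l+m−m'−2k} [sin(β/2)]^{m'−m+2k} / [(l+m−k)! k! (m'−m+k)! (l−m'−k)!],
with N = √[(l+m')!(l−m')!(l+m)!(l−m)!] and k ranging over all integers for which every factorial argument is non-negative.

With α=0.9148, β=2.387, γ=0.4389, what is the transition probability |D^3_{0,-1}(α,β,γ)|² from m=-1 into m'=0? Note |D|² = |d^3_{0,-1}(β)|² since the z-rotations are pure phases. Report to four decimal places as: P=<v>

P=0.2407

First d^3_{0,-1}(β=2.387), then the phase factors e^{-i(0)α} and e^{-i(-1)γ}:
Half-angle: c=0.368408, s=0.929664. N=√(6·6·2·24)=41.569219
Admissible k: 0..2 (factorial args all ≥0)
  k=0: (−1)^1·41.5692/(12)·0.3684^5·0.9297^1 = -0.021856
  k=1: (−1)^2·41.5692/(4)·0.3684^3·0.9297^3 = +0.417521
  k=2: (−1)^3·41.5692/(12)·0.3684^1·0.9297^5 = -0.886238
d^3_{0,-1}(2.387) = -0.021856 +0.417521 -0.886238 = -0.490573
|D^3_{0,-1}|² = |d^3_{0,-1}(β)|² = (-0.490573)² = 0.240661 (the z-rotation phases have unit modulus)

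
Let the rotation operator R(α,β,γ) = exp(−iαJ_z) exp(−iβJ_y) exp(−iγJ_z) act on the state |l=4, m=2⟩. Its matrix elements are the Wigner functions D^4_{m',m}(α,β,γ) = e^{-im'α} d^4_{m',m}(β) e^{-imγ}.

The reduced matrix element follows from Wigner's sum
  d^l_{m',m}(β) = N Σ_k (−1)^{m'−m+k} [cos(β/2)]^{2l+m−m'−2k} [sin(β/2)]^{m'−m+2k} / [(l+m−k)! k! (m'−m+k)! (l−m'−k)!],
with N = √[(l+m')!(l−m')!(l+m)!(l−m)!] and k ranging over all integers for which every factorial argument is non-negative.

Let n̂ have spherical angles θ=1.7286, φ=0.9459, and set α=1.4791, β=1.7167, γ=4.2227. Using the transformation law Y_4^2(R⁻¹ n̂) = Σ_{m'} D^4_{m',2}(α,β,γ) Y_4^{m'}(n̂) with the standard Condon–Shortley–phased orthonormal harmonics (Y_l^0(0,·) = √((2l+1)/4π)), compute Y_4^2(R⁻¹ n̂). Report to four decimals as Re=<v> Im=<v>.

Re=0.1604 Im=0.3199

Need the full column D^4_{m',2} for m'=−4..4 at α=1.4791, β=1.7167, γ=4.2227.
cos(β/2)=0.653687, sin(β/2)=0.756765
d^4_{-4,2}: single k=6 term ⇒ +0.424703;  D = -0.347475-0.244200i
d^4_{-3,2}: k∈[5..6] ⇒ +0.778216 -0.347665 = +0.430551;  D = -0.278778+0.328111i
d^4_{-2,2}: k∈[4..6] ⇒ +0.898287 -0.963135 +0.107569 = +0.042721;  D = +0.029887+0.030526i
d^4_{-1,2}: k∈[3..5] ⇒ +0.731556 -1.470690 +0.394215 = -0.344919;  D = -0.267523+0.217717i
d^4_{0,2}: k∈[2..4] ⇒ +0.423899 -1.515003 +0.761425 = -0.329679;  D = +0.183809+0.273683i
d^4_{1,2}: k∈[1..3] ⇒ +0.163752 -1.097334 +0.980460 = +0.046878;  D = -0.041146+0.022463i
d^4_{2,2}: k∈[0..2] ⇒ +0.033339 -0.536195 +0.898287 = +0.395431;  D = +0.156906+0.362969i
d^4_{3,2}: k∈[0..1] ⇒ -0.144416 +0.580654 = +0.436239;  D = +0.414594-0.135705i
d^4_{4,2}: single k=0 term ⇒ +0.236440;  D = -0.052667-0.230499i
Y_4^{m'}(θ=1.7286,φ=0.9459) and Σ D·Y over m':
  (-0.3475-0.2442i)·(-0.3371+0.2521i)  (-0.2788+0.3281i)·(+0.1808+0.0567i)  (+0.0299+0.0305i)·(+0.0851+0.2561i)  (-0.2675+0.2177i)·(+0.1214-0.1683i)  (+0.1838+0.2737i)·(+0.2412+0.0000i)  (-0.0411+0.0225i)·(-0.1214-0.1683i)  (+0.1569+0.3630i)·(+0.0851-0.2561i)  (+0.4146-0.1357i)·(-0.1808+0.0567i)  (-0.0527-0.2305i)·(-0.3371-0.2521i)
Y_4^2(R⁻¹ n̂) = +0.160422+0.319948i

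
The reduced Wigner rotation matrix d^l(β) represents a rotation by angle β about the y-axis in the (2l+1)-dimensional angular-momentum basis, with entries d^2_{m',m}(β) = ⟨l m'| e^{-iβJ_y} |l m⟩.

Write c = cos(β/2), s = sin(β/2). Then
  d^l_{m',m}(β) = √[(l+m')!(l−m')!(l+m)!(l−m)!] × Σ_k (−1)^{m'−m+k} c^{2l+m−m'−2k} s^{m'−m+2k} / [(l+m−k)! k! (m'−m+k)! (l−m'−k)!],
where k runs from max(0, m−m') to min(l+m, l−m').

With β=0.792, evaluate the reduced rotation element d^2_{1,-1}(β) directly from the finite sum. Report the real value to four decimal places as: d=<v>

d=0.3578

d^2_{1,-1}(β=0.792) via Wigner's sum:
With c≡cos(β/2)=0.922611 and s≡sin(β/2)=0.385731, N=[6·1·1·6]^{1/2}=6.000000
The bounds max(0,m−m')=0 and min(l+m,l−m')=1 give 2 terms
  k=0: (−1)^2·6.0000/(2)·0.9226^2·0.3857^2 = +0.379951
  k=1: (−1)^3·6.0000/(6)·0.9226^0·0.3857^4 = -0.022138
d^2_{1,-1}(0.792) = +0.379951 -0.022138 = +0.357813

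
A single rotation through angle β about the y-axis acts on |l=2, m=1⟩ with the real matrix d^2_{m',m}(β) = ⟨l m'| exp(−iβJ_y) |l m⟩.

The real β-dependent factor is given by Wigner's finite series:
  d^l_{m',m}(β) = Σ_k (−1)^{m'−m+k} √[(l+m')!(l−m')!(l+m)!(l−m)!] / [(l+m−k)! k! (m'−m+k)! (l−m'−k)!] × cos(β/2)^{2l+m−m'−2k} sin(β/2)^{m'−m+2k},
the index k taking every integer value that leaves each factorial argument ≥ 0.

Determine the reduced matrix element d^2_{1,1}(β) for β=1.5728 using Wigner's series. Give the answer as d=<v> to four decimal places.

d^2_{1,1}(β=1.5728) via Wigner's sum:
Half-angle: c=0.706398, s=0.707815. N=√(6·1·6·1)=6.000000
Admissible k: 0..1 (factorial args all ≥0)
  k=0: (−1)^0·6.0000/(6)·0.7064^4·0.7078^0 = +0.248999
  k=1: (−1)^1·6.0000/(2)·0.7064^2·0.7078^2 = -0.749997
d^2_{1,1}(1.5728) = +0.248999 -0.749997 = -0.500998

d=-0.5010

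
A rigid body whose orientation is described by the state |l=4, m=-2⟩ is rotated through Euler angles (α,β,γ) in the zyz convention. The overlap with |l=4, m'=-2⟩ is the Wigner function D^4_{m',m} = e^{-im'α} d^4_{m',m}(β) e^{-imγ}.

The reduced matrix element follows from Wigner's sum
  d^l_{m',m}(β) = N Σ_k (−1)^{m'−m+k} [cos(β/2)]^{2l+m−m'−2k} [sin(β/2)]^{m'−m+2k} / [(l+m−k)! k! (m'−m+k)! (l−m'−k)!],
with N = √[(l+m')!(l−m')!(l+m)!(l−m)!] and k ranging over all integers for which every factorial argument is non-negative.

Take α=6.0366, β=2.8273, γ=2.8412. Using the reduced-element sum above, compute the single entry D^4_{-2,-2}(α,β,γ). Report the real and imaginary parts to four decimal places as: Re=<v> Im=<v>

First d^4_{-2,-2}(β=2.8273), then the phase factors e^{-i(-2)α} and e^{-i(-2)γ}:
c=cos(2.8273/2)=0.156500, s=sin(2.8273/2)=0.987678; N=√[2·720·2·720]=1440.000000
k: max(0,(-2)−(-2))=0 … min(4+(-2),4−(-2))=2
  k=0: (−1)^0·1440.0000/(1440)·0.1565^8·0.9877^0 = +0.000000
  k=1: (−1)^1·1440.0000/(120)·0.1565^6·0.9877^2 = -0.000172
  k=2: (−1)^2·1440.0000/(96)·0.1565^4·0.9877^4 = +0.008563
d^4_{-2,-2}(2.8273) = +0.000000 -0.000172 +0.008563 = +0.008391
D = (+0.880836-0.473421i)·(+0.008391)·(+0.824892-0.565290i) = +0.003851-0.007455i

Re=0.0039 Im=-0.0075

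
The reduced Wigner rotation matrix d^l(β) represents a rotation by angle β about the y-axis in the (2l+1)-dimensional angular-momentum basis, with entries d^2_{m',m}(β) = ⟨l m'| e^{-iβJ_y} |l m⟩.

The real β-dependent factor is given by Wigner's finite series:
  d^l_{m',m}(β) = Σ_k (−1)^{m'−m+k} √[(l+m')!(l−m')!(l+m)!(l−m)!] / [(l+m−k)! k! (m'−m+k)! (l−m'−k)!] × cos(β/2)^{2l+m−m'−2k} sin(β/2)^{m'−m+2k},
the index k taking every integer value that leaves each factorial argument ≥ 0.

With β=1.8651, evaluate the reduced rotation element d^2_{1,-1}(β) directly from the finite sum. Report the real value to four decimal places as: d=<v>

d=0.2708

d^2_{1,-1}(β=1.8651) via Wigner's sum:
c=cos(1.8651/2)=0.595788, s=sin(1.8651/2)=0.803142; N=√[6·1·1·6]=6.000000
Admissible k: 0..1 (factorial args all ≥0)
  k=0: (−1)^2·6.0000/(2)·0.5958^2·0.8031^2 = +0.686893
  k=1: (−1)^3·6.0000/(6)·0.5958^0·0.8031^4 = -0.416072
d^2_{1,-1}(1.8651) = +0.686893 -0.416072 = +0.270821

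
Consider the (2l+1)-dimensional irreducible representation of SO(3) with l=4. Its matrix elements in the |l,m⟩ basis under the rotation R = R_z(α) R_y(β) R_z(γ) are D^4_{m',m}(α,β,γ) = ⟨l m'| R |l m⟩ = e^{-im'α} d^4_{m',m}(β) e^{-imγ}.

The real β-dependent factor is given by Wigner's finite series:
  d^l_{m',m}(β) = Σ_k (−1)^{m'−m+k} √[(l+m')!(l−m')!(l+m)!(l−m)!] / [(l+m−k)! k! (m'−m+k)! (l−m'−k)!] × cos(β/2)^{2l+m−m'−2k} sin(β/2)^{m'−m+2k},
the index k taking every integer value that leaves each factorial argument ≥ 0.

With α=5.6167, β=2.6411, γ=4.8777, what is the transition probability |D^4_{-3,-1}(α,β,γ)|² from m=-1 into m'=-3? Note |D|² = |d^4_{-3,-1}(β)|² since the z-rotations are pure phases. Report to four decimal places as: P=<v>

P=0.0018

Split into d^4_{-3,-1}(β=2.6411) × two z-phases.
With c≡cos(β/2)=0.247643 and s≡sin(β/2)=0.968851, N=[1·5040·6·120]^{1/2}=1904.940944
The bounds max(0,m−m')=2 and min(l+m,l−m')=3 give 2 terms
  k=2: (−1)^0·1904.9409/(240)·0.2476^6·0.9689^2 = +0.001718
  k=3: (−1)^1·1904.9409/(144)·0.2476^4·0.9689^4 = -0.043838
d^4_{-3,-1}(2.6411) = +0.001718 -0.043838 = -0.042119
|D^4_{-3,-1}|² = |d^4_{-3,-1}(β)|² = (-0.042119)² = 0.001774 (the z-rotation phases have unit modulus)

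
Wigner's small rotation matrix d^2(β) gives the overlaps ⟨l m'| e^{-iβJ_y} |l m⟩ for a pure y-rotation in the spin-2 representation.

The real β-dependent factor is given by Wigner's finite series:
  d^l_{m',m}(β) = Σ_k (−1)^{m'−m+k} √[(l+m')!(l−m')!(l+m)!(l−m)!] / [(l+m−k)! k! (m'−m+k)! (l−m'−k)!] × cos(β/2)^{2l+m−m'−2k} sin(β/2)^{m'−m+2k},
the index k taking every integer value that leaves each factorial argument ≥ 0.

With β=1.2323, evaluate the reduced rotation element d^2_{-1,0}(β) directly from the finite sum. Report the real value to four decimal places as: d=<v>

d^2_{-1,0}(β=1.2323) via Wigner's sum:
c=cos(1.2323/2)=0.816109, s=sin(1.2323/2)=0.577897; N=√[1·6·2·2]=4.898979
k∈{1,2} keeps every argument non-negative
  k=1: (−1)^0·4.8990/(2)·0.8161^3·0.5779^1 = +0.769434
  k=2: (−1)^1·4.8990/(2)·0.8161^1·0.5779^3 = -0.385813
d^2_{-1,0}(1.2323) = +0.769434 -0.385813 = +0.383622

d=0.3836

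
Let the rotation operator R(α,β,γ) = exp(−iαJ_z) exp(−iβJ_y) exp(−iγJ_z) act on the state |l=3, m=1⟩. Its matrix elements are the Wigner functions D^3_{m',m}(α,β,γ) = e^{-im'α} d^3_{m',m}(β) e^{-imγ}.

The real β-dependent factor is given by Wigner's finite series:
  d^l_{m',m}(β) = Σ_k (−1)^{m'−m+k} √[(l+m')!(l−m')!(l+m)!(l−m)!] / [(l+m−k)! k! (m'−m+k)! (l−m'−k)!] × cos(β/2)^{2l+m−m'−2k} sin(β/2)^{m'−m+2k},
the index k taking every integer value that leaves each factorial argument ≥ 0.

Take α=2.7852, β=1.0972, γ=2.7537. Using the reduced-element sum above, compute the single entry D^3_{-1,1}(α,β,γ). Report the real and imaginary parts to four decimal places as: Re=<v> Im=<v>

Split into d^3_{-1,1}(β=1.0972) × two z-phases.
With c≡cos(β/2)=0.853255 and s≡sin(β/2)=0.521493, N=[2·24·24·2]^{1/2}=48.000000
k: max(0,(1)−(-1))=2 … min(3+(1),3−(-1))=4
  k=2: (−1)^0·48.0000/(8)·0.8533^4·0.5215^2 = +0.864898
  k=3: (−1)^1·48.0000/(6)·0.8533^2·0.5215^4 = -0.430767
  k=4: (−1)^2·48.0000/(48)·0.8533^0·0.5215^6 = +0.020114
d^3_{-1,1}(1.0972) = +0.864898 -0.430767 +0.020114 = +0.454244
Attach z-rotation phases: D = e^{-i(-1)(2.7852)}·(+0.454244)·e^{-i(1)(2.7537)} = +0.454019+0.014306i

Re=0.4540 Im=0.0143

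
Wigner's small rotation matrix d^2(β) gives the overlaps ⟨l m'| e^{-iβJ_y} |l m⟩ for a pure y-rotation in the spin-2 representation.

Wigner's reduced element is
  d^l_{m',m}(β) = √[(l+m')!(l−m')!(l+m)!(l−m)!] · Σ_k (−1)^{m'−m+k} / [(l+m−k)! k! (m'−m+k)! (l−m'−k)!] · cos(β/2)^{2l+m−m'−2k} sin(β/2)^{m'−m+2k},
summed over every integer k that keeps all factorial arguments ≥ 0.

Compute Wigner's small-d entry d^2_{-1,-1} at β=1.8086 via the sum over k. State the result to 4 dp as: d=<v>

d=-0.5623

d^2_{-1,-1}(β=1.8086) via Wigner's sum:
c=cos(1.8086/2)=0.618236, s=sin(1.8086/2)=0.785993; N=√[1·6·1·6]=6.000000
The bounds max(0,m−m')=0 and min(l+m,l−m')=1 give 2 terms
  k=0: (−1)^0·6.0000/(6)·0.6182^4·0.7860^0 = +0.146089
  k=1: (−1)^1·6.0000/(2)·0.6182^2·0.7860^2 = -0.708381
d^2_{-1,-1}(1.8086) = +0.146089 -0.708381 = -0.562292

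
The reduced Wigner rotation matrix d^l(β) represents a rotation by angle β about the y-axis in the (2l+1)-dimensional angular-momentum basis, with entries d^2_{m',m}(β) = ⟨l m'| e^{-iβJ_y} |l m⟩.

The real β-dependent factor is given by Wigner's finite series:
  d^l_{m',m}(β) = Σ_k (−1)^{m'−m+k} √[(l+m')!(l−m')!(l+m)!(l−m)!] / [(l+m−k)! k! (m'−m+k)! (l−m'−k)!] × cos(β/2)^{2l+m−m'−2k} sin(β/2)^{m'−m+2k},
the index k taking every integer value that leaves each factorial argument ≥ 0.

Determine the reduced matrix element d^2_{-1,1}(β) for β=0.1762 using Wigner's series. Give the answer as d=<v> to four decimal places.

d^2_{-1,1}(β=0.1762) via Wigner's sum:
With c≡cos(β/2)=0.996122 and s≡sin(β/2)=0.087986, N=[1·6·6·1]^{1/2}=6.000000
k: max(0,(1)−(-1))=2 … min(2+(1),2−(-1))=3
  k=2: (−1)^0·6.0000/(2)·0.9961^2·0.0880^2 = +0.023045
  k=3: (−1)^1·6.0000/(6)·0.9961^0·0.0880^4 = -0.000060
d^2_{-1,1}(0.1762) = +0.023045 -0.000060 = +0.022985

d=0.0230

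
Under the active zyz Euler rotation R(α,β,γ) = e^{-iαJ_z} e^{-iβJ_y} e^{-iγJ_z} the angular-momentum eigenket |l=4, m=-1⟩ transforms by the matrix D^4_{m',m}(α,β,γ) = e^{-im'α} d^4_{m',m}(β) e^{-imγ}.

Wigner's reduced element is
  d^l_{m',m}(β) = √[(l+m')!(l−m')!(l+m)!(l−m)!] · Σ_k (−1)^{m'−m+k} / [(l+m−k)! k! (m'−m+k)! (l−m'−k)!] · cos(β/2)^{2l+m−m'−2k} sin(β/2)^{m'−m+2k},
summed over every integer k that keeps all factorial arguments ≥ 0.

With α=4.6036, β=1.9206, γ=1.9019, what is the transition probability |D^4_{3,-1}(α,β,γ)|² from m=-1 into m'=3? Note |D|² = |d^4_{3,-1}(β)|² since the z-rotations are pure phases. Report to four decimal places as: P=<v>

P=0.0211

Split into d^4_{3,-1}(β=1.9206) × two z-phases.
Half-angle: c=0.573274, s=0.819364. N=√(5040·1·6·120)=1904.940944
k: max(0,(-1)−(3))=0 … min(4+(-1),4−(3))=1
  k=0: (−1)^4·1904.9409/(144)·0.5733^4·0.8194^4 = +0.643984
  k=1: (−1)^5·1904.9409/(240)·0.5733^2·0.8194^6 = -0.789323
d^4_{3,-1}(1.9206) = +0.643984 -0.789323 = -0.145339
|D^4_{3,-1}|² = |d^4_{3,-1}(β)|² = (-0.145339)² = 0.021123 (the z-rotation phases have unit modulus)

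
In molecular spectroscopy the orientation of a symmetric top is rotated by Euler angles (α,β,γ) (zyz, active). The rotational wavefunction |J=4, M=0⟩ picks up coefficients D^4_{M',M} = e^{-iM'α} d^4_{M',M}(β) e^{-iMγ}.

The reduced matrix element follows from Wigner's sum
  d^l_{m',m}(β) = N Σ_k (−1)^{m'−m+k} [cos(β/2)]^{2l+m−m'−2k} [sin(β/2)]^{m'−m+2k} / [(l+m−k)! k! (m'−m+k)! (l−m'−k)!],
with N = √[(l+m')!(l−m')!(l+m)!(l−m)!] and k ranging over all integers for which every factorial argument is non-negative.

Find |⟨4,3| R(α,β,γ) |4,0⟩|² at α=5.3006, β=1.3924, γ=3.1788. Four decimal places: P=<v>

P=0.0626

D^4_{3,0}(5.3006,1.3924,3.1788) = e^{-i·3·5.3006}·d^4_{3,0}(1.3924)·e^{-i·0·3.1788}. Compute d first:
c=cos(1.3924/2)=0.767285, s=sin(1.3924/2)=0.641307; N=√[5040·1·24·24]=1703.830978
Admissible k: 0..1 (factorial args all ≥0)
  k=0: (−1)^3·1703.8310/(144)·0.7673^5·0.6413^3 = -0.829935
  k=1: (−1)^4·1703.8310/(144)·0.7673^3·0.6413^5 = +0.579779
d^4_{3,0}(1.3924) = -0.829935 +0.579779 = -0.250156
|D^4_{3,0}|² = |d^4_{3,0}(β)|² = (-0.250156)² = 0.062578 (the z-rotation phases have unit modulus)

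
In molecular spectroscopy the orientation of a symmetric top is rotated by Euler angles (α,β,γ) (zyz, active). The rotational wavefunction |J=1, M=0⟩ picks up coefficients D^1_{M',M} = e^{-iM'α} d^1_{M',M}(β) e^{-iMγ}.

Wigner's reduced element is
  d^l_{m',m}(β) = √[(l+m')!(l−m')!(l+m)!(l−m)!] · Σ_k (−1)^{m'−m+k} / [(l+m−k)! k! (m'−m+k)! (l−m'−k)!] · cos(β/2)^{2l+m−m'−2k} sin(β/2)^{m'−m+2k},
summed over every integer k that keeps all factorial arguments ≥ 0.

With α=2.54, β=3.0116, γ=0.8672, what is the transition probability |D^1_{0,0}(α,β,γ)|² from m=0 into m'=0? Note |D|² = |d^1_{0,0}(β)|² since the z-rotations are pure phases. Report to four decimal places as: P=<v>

D^1_{0,0}(2.54,3.0116,0.8672) = e^{-i·0·2.54}·d^1_{0,0}(3.0116)·e^{-i·0·0.8672}. Compute d first:
Half-angle: c=0.064951, s=0.997888. N=√(1·1·1·1)=1.000000
Admissible k: 0..1 (factorial args all ≥0)
  k=0: (−1)^0·1.0000/(1)·0.0650^2·0.9979^0 = +0.004219
  k=1: (−1)^1·1.0000/(1)·0.0650^0·0.9979^2 = -0.995781
d^1_{0,0}(3.0116) = +0.004219 -0.995781 = -0.991563
|D^1_{0,0}|² = |d^1_{0,0}(β)|² = (-0.991563)² = 0.983197 (the z-rotation phases have unit modulus)

P=0.9832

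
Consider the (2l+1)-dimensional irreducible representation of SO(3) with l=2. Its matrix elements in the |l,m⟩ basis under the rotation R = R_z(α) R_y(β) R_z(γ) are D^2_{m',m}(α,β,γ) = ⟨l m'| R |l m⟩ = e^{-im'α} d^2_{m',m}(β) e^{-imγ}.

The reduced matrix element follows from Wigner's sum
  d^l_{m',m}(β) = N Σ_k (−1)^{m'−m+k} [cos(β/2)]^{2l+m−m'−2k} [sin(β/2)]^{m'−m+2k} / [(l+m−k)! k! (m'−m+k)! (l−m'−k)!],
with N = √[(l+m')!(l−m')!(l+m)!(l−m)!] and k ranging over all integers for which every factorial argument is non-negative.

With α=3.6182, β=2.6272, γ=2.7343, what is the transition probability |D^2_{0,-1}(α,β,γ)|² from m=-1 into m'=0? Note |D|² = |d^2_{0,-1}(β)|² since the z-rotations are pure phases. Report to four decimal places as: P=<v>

P=0.2752

Split into d^2_{0,-1}(β=2.6272) × two z-phases.
c=cos(2.6272/2)=0.254370, s=sin(2.6272/2)=0.967107; N=√[2·2·1·6]=4.898979
Admissible k: 0..1 (factorial args all ≥0)
  k=0: (−1)^1·4.8990/(2)·0.2544^3·0.9671^1 = -0.038990
  k=1: (−1)^2·4.8990/(2)·0.2544^1·0.9671^3 = +0.563592
d^2_{0,-1}(2.6272) = -0.038990 +0.563592 = +0.524603
|D^2_{0,-1}|² = |d^2_{0,-1}(β)|² = (+0.524603)² = 0.275208 (the z-rotation phases have unit modulus)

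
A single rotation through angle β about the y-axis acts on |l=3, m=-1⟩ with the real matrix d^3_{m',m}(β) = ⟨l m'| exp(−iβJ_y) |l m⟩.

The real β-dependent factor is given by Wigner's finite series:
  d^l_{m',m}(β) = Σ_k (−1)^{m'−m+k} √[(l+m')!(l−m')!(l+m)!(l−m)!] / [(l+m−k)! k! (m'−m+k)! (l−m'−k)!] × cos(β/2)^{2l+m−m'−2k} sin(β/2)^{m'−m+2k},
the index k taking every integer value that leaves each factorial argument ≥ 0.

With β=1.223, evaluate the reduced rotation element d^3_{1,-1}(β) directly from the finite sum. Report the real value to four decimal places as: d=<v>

d^3_{1,-1}(β=1.223) via Wigner's sum:
With c≡cos(β/2)=0.818788 and s≡sin(β/2)=0.574096, N=[24·2·2·24]^{1/2}=48.000000
k: max(0,(-1)−(1))=0 … min(3+(-1),3−(1))=2
  k=0: (−1)^2·48.0000/(8)·0.8188^4·0.5741^2 = +0.888804
  k=1: (−1)^3·48.0000/(6)·0.8188^2·0.5741^4 = -0.582602
  k=2: (−1)^4·48.0000/(48)·0.8188^0·0.5741^6 = +0.035802
d^3_{1,-1}(1.223) = +0.888804 -0.582602 +0.035802 = +0.342005

d=0.3420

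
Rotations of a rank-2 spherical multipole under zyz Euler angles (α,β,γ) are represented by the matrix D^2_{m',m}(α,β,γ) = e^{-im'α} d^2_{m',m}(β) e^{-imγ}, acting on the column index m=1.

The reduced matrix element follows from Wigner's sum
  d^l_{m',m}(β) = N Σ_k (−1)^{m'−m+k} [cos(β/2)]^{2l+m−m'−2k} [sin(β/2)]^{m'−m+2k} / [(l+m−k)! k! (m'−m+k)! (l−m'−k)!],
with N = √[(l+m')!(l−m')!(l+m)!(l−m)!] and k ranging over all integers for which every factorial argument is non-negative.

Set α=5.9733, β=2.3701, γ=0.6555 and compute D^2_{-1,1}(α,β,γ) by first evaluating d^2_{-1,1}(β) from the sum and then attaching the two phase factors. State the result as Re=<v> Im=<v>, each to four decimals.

Re=-0.2119 Im=0.3062

Split into d^2_{-1,1}(β=2.3701) × two z-phases.
c=cos(2.3701/2)=0.376251, s=sin(2.3701/2)=0.926518; N=√[1·6·6·1]=6.000000
Admissible k: 2..3 (factorial args all ≥0)
  k=2: (−1)^0·6.0000/(2)·0.3763^2·0.9265^2 = +0.364572
  k=3: (−1)^1·6.0000/(6)·0.3763^0·0.9265^4 = -0.736911
d^2_{-1,1}(2.3701) = +0.364572 -0.736911 = -0.372339
D = (+0.952369-0.304949i)·(-0.372339)·(+0.792743-0.609556i) = -0.211898+0.306163i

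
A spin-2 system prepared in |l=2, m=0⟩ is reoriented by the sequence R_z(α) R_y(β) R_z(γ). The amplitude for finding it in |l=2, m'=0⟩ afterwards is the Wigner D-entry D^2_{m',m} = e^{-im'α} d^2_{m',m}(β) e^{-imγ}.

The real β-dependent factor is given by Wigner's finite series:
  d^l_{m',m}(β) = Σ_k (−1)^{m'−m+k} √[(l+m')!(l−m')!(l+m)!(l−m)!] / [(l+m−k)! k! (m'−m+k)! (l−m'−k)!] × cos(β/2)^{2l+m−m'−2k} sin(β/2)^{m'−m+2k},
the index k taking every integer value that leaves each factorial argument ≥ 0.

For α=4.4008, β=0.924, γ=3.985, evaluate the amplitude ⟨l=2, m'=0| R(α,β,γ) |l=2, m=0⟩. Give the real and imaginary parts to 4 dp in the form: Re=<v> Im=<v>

First d^2_{0,0}(β=0.924), then the phase factors e^{-i(0)α} and e^{-i(0)γ}:
With c≡cos(β/2)=0.895163 and s≡sin(β/2)=0.445739, N=[2·2·2·2]^{1/2}=4.000000
Admissible k: 0..2 (factorial args all ≥0)
  k=0: (−1)^0·4.0000/(4)·0.8952^4·0.4457^0 = +0.642108
  k=1: (−1)^1·4.0000/(1)·0.8952^2·0.4457^2 = -0.636834
  k=2: (−1)^2·4.0000/(4)·0.8952^0·0.4457^4 = +0.039475
d^2_{0,0}(0.924) = +0.642108 -0.636834 +0.039475 = +0.044750
Attach z-rotation phases: D = e^{-i(0)(4.4008)}·(+0.044750)·e^{-i(0)(3.985)} = +0.044750+0.000000i

Re=0.0447 Im=0.0000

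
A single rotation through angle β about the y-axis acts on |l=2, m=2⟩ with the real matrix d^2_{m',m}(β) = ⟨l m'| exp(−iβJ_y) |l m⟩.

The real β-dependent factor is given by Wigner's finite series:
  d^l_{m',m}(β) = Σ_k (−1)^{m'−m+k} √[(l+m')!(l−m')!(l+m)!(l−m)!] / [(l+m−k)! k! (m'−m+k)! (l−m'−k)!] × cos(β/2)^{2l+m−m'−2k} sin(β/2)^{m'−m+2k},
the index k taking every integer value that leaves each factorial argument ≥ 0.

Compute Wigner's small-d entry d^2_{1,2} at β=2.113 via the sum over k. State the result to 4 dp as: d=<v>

d^2_{1,2}(β=2.113) via Wigner's sum:
With c≡cos(β/2)=0.491922 and s≡sin(β/2)=0.870639, N=[6·1·24·1]^{1/2}=12.000000
k∈{1} keeps every argument non-negative
  k=1: (−1)^0·12.0000/(6)·0.4919^3·0.8706^1 = +0.207280
d^2_{1,2}(2.113) = +0.207280

d=0.2073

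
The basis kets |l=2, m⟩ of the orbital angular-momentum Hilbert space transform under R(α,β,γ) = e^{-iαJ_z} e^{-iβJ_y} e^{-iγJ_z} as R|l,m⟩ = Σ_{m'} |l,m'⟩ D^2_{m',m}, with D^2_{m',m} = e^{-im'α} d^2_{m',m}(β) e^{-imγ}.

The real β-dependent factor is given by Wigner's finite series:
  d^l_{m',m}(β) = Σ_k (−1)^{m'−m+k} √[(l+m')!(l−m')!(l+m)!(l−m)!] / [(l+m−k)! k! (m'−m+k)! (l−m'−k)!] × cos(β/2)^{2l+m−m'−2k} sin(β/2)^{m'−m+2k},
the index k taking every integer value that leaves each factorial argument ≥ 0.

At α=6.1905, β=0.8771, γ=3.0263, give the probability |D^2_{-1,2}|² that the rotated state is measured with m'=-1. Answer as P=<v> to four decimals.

P=0.0192

Split into d^2_{-1,2}(β=0.8771) × two z-phases.
c=cos(0.8771/2)=0.905368, s=sin(0.8771/2)=0.424627; N=√[1·6·24·1]=12.000000
Admissible k: 3..3 (factorial args all ≥0)
  k=3: (−1)^0·12.0000/(6)·0.9054^1·0.4246^3 = +0.138637
d^2_{-1,2}(0.8771) = +0.138637
|D^2_{-1,2}|² = |d^2_{-1,2}(β)|² = (+0.138637)² = 0.019220 (the z-rotation phases have unit modulus)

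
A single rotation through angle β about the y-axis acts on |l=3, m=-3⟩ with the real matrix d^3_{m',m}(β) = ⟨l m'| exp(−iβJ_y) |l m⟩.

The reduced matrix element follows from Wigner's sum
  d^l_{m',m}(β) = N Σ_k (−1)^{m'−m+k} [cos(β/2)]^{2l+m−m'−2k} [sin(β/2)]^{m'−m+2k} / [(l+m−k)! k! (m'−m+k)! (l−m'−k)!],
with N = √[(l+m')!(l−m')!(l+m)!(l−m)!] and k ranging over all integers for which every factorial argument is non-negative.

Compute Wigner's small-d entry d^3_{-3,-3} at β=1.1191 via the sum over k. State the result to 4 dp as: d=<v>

d^3_{-3,-3}(β=1.1191) via Wigner's sum:
c=cos(1.1191/2)=0.847494, s=sin(1.1191/2)=0.530805; N=√[1·720·1·720]=720.000000
Admissible k: 0..0 (factorial args all ≥0)
  k=0: (−1)^0·720.0000/(720)·0.8475^6·0.5308^0 = +0.370527
d^3_{-3,-3}(1.1191) = +0.370527

d=0.3705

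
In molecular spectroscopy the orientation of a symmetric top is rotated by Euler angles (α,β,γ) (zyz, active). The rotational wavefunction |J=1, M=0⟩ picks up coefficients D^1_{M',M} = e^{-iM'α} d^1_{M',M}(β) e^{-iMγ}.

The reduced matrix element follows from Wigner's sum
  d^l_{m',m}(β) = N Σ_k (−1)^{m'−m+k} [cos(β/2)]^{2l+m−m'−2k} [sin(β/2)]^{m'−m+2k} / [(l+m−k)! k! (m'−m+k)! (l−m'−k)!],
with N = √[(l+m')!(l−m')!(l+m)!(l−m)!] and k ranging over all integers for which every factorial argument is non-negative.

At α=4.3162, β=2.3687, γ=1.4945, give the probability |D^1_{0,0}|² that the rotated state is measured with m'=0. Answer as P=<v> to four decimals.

P=0.5125

First d^1_{0,0}(β=2.3687), then the phase factors e^{-i(0)α} and e^{-i(0)γ}:
With c≡cos(β/2)=0.376899 and s≡sin(β/2)=0.926254, N=[1·1·1·1]^{1/2}=1.000000
The bounds max(0,m−m')=0 and min(l+m,l−m')=1 give 2 terms
  k=0: (−1)^0·1.0000/(1)·0.3769^2·0.9263^0 = +0.142053
  k=1: (−1)^1·1.0000/(1)·0.3769^0·0.9263^2 = -0.857947
d^1_{0,0}(2.3687) = +0.142053 -0.857947 = -0.715894
|D^1_{0,0}|² = |d^1_{0,0}(β)|² = (-0.715894)² = 0.512504 (the z-rotation phases have unit modulus)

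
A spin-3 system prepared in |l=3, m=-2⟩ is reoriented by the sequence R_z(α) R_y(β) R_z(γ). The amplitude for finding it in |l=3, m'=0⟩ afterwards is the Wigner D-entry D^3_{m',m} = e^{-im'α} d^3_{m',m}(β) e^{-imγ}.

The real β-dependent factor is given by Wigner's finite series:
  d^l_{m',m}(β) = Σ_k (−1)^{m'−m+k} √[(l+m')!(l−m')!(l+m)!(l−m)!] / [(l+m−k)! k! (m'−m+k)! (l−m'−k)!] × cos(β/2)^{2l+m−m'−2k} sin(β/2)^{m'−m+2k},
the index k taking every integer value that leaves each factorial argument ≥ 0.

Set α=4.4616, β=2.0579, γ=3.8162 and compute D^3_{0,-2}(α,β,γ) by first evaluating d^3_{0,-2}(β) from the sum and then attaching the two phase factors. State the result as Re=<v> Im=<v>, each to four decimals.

Re=-0.1100 Im=-0.4883

First d^3_{0,-2}(β=2.0579), then the phase factors e^{-i(0)α} and e^{-i(-2)γ}:
Half-angle: c=0.515719, s=0.856758. N=√(6·6·1·120)=65.726707
The bounds max(0,m−m')=0 and min(l+m,l−m')=1 give 2 terms
  k=0: (−1)^2·65.7267/(12)·0.5157^4·0.8568^2 = +0.284399
  k=1: (−1)^3·65.7267/(12)·0.5157^2·0.8568^4 = -0.784908
d^3_{0,-2}(2.0579) = +0.284399 -0.784908 = -0.500509
Attach z-rotation phases: D = e^{-i(0)(4.4616)}·(-0.500509)·e^{-i(-2)(3.8162)} = -0.109998-0.488272i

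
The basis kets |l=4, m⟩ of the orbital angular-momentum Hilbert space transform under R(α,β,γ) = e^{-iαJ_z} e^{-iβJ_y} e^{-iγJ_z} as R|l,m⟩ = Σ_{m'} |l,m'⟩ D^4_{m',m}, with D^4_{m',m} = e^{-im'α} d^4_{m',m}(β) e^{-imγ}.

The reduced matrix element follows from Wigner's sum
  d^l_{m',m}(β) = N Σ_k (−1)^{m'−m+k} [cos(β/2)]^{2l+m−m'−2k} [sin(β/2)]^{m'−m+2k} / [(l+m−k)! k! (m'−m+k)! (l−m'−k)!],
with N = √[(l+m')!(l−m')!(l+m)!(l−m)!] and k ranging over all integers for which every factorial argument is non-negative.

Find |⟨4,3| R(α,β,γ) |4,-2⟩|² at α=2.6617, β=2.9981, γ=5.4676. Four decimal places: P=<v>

P=0.0673

D^4_{3,-2}(2.6617,2.9981,5.4676) = e^{-i·3·2.6617}·d^4_{3,-2}(2.9981)·e^{-i·-2·5.4676}. Compute d first:
With c≡cos(β/2)=0.071685 and s≡sin(β/2)=0.997427, N=[5040·1·2·720]^{1/2}=2693.993318
The bounds max(0,m−m')=0 and min(l+m,l−m')=1 give 2 terms
  k=0: (−1)^5·2693.9933/(240)·0.0717^3·0.9974^5 = -0.004082
  k=1: (−1)^6·2693.9933/(720)·0.0717^1·0.9974^7 = +0.263427
d^4_{3,-2}(2.9981) = -0.004082 +0.263427 = +0.259345
|D^4_{3,-2}|² = |d^4_{3,-2}(β)|² = (+0.259345)² = 0.067260 (the z-rotation phases have unit modulus)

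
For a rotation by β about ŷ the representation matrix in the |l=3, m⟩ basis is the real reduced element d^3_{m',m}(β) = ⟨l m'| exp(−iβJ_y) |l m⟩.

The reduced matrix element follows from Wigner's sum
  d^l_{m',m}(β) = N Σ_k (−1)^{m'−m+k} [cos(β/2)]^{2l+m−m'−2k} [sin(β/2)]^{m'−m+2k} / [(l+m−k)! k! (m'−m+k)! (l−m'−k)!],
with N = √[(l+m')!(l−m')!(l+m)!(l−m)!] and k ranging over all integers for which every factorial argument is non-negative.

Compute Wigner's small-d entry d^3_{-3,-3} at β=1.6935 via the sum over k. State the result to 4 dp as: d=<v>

d^3_{-3,-3}(β=1.6935) via Wigner's sum:
Half-angle: c=0.662421, s=0.749131. N=√(1·720·1·720)=720.000000
Admissible k: 0..0 (factorial args all ≥0)
  k=0: (−1)^0·720.0000/(720)·0.6624^6·0.7491^0 = +0.084490
d^3_{-3,-3}(1.6935) = +0.084490

d=0.0845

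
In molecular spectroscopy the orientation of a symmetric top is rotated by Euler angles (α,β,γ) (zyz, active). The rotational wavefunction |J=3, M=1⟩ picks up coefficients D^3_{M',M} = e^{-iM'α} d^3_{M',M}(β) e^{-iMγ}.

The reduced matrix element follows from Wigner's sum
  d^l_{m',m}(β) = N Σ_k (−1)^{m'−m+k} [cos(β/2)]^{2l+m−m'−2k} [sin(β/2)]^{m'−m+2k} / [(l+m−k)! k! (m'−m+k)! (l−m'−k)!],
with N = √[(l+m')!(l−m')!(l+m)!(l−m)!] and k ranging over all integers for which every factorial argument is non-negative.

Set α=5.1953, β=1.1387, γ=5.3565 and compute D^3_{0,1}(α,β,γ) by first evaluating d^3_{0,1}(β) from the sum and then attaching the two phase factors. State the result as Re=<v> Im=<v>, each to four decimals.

Re=-0.0291 Im=-0.0387

First d^3_{0,1}(β=1.1387), then the phase factors e^{-i(0)α} and e^{-i(1)γ}:
c=cos(1.1387/2)=0.842252, s=sin(1.1387/2)=0.539085; N=√[6·6·24·2]=41.569219
The bounds max(0,m−m')=1 and min(l+m,l−m')=3 give 3 terms
  k=1: (−1)^0·41.5692/(12)·0.8423^5·0.5391^1 = +0.791511
  k=2: (−1)^1·41.5692/(4)·0.8423^3·0.5391^3 = -0.972766
  k=3: (−1)^2·41.5692/(12)·0.8423^1·0.5391^5 = +0.132837
d^3_{0,1}(1.1387) = +0.791511 -0.972766 +0.132837 = -0.048419
Phases: e^{-i·(0)·5.1953}=+1.000000+0.000000i, e^{-i·(1)·5.3565}=+0.600488+0.799634i ⇒ D=-0.029075-0.038717i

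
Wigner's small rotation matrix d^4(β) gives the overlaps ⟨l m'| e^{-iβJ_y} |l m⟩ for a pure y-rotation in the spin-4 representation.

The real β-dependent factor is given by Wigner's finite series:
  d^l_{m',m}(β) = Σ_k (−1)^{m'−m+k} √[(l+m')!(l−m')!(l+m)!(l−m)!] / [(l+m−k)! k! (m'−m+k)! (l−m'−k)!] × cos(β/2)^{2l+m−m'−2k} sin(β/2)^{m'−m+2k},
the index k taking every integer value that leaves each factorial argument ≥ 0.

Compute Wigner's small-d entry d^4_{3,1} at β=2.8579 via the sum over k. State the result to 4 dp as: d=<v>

d^4_{3,1}(β=2.8579) via Wigner's sum:
Half-angle: c=0.141371, s=0.989957. N=√(5040·1·120·6)=1904.940944
Admissible k: 0..1 (factorial args all ≥0)
  k=0: (−1)^2·1904.9409/(240)·0.1414^6·0.9900^2 = +0.000062
  k=1: (−1)^3·1904.9409/(144)·0.1414^4·0.9900^4 = -0.005075
d^4_{3,1}(2.8579) = +0.000062 -0.005075 = -0.005013

d=-0.0050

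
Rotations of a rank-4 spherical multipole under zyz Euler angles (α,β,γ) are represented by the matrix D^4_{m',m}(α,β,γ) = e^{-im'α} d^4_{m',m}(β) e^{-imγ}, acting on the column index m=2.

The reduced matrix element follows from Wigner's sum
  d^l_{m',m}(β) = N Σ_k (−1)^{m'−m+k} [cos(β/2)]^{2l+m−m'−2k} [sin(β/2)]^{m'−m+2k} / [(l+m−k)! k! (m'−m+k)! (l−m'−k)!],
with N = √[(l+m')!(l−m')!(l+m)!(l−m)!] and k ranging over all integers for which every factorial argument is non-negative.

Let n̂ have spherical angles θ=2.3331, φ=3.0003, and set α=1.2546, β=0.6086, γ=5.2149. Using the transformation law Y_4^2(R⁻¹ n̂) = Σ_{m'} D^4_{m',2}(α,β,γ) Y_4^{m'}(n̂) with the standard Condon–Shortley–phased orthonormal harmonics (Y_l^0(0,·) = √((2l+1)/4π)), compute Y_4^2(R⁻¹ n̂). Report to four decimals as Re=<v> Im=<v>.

Re=-0.0771 Im=-0.3592

Need the full column D^4_{m',2} for m'=−4..4 at α=1.2546, β=0.6086, γ=5.2149.
cos(β/2)=0.954057, sin(β/2)=0.299625
d^4_{-4,2}: single k=6 term ⇒ +0.003485;  D = +0.002242+0.002668i
d^4_{-3,2}: k∈[5..6] ⇒ +0.023540 -0.000774 = +0.022766;  D = +0.021118-0.008504i
d^4_{-2,2}: k∈[4..6] ⇒ +0.100162 -0.007903 +0.000065 = +0.092324;  D = -0.006146-0.092119i
d^4_{-1,2}: k∈[3..5] ⇒ +0.300692 -0.044486 +0.000878 = +0.257084;  D = -0.249119-0.063498i
d^4_{0,2}: k∈[2..4] ⇒ +0.642280 -0.168928 +0.006248 = +0.479600;  D = -0.257099+0.404866i
d^4_{1,2}: k∈[1..3] ⇒ +0.914608 -0.451039 +0.029657 = +0.493227;  D = +0.313510+0.380767i
d^4_{2,2}: k∈[0..2] ⇒ +0.686427 -0.812427 +0.100162 = -0.025838;  D = -0.024065+0.009407i
d^4_{3,2}: k∈[0..1] ⇒ -0.806608 +0.238667 = -0.567941;  D = +0.032034+0.567037i
d^4_{4,2}: single k=0 term ⇒ +0.358247;  D = -0.346228-0.092016i
Y_4^{m'}(θ=2.3331,φ=3.0003) and Σ D·Y over m':
  (+0.0022+0.0027i)·(+0.1023+0.0648i)  (+0.0211-0.0085i)·(+0.2981+0.1345i)  (-0.0061-0.0921i)·(+0.3930+0.1141i)  (-0.2491-0.0635i)·(+0.0792+0.0113i)  (-0.2571+0.4049i)·(-0.3540+0.0000i)  (+0.3135+0.3808i)·(-0.0792+0.0113i)  (-0.0241+0.0094i)·(+0.3930-0.1141i)  (+0.0320+0.5670i)·(-0.2981+0.1345i)  (-0.3462-0.0920i)·(+0.1023-0.0648i)
Y_4^2(R⁻¹ n̂) = -0.077068-0.359186i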